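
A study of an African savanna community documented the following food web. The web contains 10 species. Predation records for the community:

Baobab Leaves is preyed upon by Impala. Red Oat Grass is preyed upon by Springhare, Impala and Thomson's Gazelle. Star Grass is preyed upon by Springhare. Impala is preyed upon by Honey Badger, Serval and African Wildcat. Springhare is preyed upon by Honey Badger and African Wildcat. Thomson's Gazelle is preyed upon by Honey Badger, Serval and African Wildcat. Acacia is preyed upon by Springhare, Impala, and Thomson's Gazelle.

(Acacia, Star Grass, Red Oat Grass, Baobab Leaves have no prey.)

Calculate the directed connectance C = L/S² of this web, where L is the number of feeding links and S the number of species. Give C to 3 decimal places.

The web has S = 10 species and L = 16 feeding links.
C = L / S² = 16 / 100 = 0.1600 ≈ 0.160.

C = 0.160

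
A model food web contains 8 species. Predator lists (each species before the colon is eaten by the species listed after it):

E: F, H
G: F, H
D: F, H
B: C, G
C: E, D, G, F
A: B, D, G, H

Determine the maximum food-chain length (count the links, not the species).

4 links

One longest chain: A → B → C → E → F.
It has 5 species and 4 links.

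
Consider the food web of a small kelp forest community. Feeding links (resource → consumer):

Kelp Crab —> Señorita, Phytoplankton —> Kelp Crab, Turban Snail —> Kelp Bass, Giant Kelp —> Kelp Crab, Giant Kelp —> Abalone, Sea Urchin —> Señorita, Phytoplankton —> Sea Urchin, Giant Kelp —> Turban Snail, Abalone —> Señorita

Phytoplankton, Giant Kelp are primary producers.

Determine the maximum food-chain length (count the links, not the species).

One longest chain: Giant Kelp → Turban Snail → Kelp Bass.
It has 3 species and 2 links.

2 links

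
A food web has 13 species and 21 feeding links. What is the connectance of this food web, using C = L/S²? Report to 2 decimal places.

C = 0.12

The web has S = 13 species and L = 21 feeding links.
C = L / S² = 21 / 169 = 0.1243 ≈ 0.12.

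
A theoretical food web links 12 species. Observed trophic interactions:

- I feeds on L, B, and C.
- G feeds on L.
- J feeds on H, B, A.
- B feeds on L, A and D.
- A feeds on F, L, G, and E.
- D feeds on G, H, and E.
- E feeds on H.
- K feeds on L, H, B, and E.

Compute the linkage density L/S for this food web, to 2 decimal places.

L/S = 1.83

There are L = 22 links among S = 12 species.
L/S = 22/12 = 1.8333 ≈ 1.83.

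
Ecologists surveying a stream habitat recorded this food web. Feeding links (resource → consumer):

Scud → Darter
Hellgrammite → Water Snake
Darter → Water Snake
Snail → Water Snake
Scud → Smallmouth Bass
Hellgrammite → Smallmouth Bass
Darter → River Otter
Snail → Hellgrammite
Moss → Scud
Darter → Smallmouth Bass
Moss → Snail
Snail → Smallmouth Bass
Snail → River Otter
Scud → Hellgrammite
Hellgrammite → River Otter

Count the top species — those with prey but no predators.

Top species (has prey, but nothing eats it): Water Snake, River Otter, Smallmouth Bass.
Count: 3.

3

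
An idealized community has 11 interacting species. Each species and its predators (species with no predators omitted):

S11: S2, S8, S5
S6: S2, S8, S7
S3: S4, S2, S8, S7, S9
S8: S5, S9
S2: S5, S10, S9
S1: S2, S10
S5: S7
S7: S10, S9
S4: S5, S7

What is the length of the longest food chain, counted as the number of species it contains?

One longest chain: S3 → S4 → S5 → S7 → S10.
It has 5 species and 4 links.

5 species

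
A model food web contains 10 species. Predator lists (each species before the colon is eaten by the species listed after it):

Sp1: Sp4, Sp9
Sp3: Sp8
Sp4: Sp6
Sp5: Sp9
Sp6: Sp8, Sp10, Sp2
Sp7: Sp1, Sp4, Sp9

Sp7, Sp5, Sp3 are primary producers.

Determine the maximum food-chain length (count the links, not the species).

One longest chain: Sp7 → Sp1 → Sp4 → Sp6 → Sp8.
It has 5 species and 4 links.

4 links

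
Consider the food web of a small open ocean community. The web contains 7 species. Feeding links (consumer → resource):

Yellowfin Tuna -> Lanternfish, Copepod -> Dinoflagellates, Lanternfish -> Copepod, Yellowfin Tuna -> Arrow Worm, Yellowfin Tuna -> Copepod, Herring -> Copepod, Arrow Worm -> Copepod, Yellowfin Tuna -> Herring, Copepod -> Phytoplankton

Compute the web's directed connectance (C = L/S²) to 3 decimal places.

The web has S = 7 species and L = 9 feeding links.
C = L / S² = 9 / 49 = 0.1837 ≈ 0.184.

C = 0.184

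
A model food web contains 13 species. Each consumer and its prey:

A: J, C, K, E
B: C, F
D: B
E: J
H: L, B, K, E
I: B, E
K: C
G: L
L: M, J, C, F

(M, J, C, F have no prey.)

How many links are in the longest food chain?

2 links

One longest chain: M → L → H.
It has 3 species and 2 links.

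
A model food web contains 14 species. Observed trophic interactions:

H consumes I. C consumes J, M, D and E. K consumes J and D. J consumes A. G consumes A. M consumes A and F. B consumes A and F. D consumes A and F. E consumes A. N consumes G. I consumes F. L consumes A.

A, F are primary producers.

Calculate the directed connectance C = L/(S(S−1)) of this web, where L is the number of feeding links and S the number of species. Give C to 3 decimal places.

C = 0.104

The web has S = 14 species and L = 19 feeding links.
C = L / (S(S−1)) = 19 / 182 = 0.1044 ≈ 0.104.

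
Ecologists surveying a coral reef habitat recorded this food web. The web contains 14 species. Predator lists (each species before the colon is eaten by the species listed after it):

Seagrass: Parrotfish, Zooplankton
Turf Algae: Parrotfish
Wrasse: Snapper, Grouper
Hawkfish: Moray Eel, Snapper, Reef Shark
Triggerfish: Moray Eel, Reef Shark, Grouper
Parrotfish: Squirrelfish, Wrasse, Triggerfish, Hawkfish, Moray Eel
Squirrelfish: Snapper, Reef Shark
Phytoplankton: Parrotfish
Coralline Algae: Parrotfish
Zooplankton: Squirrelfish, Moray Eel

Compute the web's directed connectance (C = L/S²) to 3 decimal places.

The web has S = 14 species and L = 22 feeding links.
C = L / S² = 22 / 196 = 0.1122 ≈ 0.112.

C = 0.112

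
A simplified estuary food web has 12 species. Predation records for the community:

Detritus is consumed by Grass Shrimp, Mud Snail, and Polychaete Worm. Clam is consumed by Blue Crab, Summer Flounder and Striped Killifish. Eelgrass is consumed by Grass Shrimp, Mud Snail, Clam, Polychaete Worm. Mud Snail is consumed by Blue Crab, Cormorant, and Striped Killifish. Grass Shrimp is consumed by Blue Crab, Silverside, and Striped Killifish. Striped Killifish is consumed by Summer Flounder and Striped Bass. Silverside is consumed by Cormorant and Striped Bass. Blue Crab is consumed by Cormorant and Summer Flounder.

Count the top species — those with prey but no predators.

Top species (has prey, but nothing eats it): Polychaete Worm, Striped Bass, Cormorant, Summer Flounder.
Count: 4.

4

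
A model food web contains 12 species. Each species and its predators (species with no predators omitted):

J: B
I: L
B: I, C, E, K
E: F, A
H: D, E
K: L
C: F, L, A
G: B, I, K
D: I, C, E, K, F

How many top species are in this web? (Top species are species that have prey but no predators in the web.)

Top species (has prey, but nothing eats it): F, L, A.
Count: 3.

3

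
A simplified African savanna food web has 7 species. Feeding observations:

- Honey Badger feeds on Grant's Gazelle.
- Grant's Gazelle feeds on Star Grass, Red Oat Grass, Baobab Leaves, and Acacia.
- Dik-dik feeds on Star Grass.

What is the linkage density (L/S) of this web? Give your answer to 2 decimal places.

There are L = 6 links among S = 7 species.
L/S = 6/7 = 0.8571 ≈ 0.86.

L/S = 0.86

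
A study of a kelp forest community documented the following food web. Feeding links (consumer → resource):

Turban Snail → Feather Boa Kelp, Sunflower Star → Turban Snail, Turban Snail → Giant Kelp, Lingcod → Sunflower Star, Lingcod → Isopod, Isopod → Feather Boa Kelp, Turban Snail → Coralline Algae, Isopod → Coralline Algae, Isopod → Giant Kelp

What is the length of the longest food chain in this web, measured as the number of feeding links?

One longest chain: Feather Boa Kelp → Turban Snail → Sunflower Star → Lingcod.
It has 4 species and 3 links.

3 links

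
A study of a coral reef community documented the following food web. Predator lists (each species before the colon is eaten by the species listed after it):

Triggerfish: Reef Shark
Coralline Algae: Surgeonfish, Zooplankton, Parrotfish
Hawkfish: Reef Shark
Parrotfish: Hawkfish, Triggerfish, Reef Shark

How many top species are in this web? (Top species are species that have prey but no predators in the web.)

Top species (has prey, but nothing eats it): Surgeonfish, Zooplankton, Reef Shark.
Count: 3.

3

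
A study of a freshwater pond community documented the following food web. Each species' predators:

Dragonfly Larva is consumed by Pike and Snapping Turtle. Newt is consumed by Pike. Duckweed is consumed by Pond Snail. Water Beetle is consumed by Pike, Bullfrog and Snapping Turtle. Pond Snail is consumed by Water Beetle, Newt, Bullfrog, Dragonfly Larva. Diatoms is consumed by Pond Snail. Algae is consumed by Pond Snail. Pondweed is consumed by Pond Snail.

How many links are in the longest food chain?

One longest chain: Diatoms → Pond Snail → Water Beetle → Bullfrog.
It has 4 species and 3 links.

3 links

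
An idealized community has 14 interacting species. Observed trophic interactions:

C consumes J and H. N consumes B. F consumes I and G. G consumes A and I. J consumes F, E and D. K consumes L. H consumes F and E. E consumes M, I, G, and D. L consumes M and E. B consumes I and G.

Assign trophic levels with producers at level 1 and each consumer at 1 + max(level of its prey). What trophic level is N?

I is a producer → level 1.
G eats I (level 1); other prey at levels: A 1 → level 2.
B eats G (level 2); other prey at levels: I 1 → level 3.
N eats B → level 4.

Trophic level 4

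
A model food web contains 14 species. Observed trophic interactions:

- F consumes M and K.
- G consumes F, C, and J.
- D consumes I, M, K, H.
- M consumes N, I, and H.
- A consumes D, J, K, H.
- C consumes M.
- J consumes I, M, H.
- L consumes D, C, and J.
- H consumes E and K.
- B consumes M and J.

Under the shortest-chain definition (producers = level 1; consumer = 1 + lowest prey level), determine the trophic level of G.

I is a producer → level 1.
J eats I → level 2.
G eats J → level 3.
No prey of G is below level 2, so 3 is the minimum.

Trophic level 3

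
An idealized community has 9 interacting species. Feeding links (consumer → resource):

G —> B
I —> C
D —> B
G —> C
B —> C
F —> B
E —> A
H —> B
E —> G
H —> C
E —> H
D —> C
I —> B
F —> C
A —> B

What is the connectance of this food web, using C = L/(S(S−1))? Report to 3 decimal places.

The web has S = 9 species and L = 15 feeding links.
C = L / (S(S−1)) = 15 / 72 = 0.2083 ≈ 0.208.

C = 0.208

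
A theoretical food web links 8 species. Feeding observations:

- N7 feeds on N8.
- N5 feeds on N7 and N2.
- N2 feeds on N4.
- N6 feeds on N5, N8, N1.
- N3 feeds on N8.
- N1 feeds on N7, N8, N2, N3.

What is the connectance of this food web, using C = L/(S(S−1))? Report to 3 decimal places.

The web has S = 8 species and L = 12 feeding links.
C = L / (S(S−1)) = 12 / 56 = 0.2143 ≈ 0.214.

C = 0.214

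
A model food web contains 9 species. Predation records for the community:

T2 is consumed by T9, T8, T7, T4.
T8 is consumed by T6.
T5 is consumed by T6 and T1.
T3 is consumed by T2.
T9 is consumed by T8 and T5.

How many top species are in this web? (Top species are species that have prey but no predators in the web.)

4

Top species (has prey, but nothing eats it): T4, T7, T1, T6.
Count: 4.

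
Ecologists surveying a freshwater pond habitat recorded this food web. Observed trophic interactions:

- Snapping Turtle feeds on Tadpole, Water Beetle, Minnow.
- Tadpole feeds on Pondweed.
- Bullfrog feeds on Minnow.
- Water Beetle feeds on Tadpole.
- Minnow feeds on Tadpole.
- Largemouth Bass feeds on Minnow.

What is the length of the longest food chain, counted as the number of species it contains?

4 species

One longest chain: Pondweed → Tadpole → Minnow → Largemouth Bass.
It has 4 species and 3 links.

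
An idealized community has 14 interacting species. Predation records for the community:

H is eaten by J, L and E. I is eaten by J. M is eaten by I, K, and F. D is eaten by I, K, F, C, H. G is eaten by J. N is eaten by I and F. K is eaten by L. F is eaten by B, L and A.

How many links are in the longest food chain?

2 links

One longest chain: D → H → E.
It has 3 species and 2 links.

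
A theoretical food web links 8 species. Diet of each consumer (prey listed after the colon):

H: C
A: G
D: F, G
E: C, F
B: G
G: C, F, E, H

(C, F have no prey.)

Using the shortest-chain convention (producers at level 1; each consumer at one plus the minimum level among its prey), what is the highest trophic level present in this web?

3

Producers (level 1): C, F.
Following each consumer down to its lowest-level prey: C → G → B (levels 1 through 3).
All prey of B (G 2) are at level 2 or above, so B is at level 1 + 2 = 3.
Every consumer has at least one prey at level 2 or below, so none exceeds level 3.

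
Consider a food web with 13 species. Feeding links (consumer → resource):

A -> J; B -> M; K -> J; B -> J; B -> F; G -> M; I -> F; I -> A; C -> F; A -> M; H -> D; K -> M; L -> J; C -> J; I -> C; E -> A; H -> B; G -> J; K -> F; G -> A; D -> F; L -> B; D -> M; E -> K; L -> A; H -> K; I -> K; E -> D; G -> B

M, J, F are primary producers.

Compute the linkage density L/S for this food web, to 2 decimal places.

There are L = 29 links among S = 13 species.
L/S = 29/13 = 2.2308 ≈ 2.23.

L/S = 2.23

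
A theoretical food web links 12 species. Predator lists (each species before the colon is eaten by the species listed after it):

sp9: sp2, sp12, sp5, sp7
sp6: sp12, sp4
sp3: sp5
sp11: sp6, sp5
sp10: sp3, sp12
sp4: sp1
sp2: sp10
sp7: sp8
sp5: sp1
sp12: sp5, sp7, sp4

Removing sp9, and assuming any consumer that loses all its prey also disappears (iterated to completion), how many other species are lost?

3

Remove sp9.
Round 1: sp2 (all prey gone) → extinct.
Round 2: sp10 (all prey gone) → extinct.
Round 3: sp3 (all prey gone) → extinct.
No further losses. Total secondary extinctions: 3.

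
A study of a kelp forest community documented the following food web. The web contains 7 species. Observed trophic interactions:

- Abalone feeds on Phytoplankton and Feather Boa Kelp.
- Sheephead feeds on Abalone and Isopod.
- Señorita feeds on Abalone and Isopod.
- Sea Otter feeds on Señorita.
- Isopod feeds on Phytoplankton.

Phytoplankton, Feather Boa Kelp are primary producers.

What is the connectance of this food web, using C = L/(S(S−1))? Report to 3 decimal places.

The web has S = 7 species and L = 8 feeding links.
C = L / (S(S−1)) = 8 / 42 = 0.1905 ≈ 0.190.

C = 0.190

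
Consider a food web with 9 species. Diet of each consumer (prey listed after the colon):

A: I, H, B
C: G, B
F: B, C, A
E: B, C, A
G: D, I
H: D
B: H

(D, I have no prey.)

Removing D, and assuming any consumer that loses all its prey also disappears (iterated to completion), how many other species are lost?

Remove D.
Round 1: H (all prey gone) → extinct.
Round 2: B (all prey gone) → extinct.
No further losses. Total secondary extinctions: 2.

2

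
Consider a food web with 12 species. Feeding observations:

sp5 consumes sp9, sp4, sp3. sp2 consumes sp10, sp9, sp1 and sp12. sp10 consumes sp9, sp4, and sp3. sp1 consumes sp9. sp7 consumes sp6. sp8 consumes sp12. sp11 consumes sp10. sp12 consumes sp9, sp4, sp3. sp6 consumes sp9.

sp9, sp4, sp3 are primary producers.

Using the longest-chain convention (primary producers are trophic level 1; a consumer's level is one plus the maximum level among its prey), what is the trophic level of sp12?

Trophic level 2

sp9 is a producer → level 1.
sp12 eats sp9 (level 1); other prey at levels: sp4 1, sp3 1 → level 2.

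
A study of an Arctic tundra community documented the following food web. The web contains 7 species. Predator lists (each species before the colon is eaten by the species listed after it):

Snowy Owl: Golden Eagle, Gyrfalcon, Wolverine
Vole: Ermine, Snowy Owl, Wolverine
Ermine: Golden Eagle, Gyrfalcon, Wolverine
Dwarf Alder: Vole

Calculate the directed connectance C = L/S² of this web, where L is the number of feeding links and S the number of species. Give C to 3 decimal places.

The web has S = 7 species and L = 10 feeding links.
C = L / S² = 10 / 49 = 0.2041 ≈ 0.204.

C = 0.204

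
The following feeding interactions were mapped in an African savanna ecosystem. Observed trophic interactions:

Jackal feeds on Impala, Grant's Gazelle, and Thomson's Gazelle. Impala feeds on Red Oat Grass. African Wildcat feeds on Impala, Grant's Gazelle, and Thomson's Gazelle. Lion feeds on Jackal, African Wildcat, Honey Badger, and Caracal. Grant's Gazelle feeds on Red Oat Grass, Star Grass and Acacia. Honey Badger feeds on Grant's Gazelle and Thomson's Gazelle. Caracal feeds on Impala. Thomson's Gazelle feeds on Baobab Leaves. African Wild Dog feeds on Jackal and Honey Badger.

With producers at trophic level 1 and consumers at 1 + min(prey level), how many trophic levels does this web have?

4

Producers (level 1): Acacia, Baobab Leaves, Red Oat Grass, Star Grass.
Following each consumer down to its lowest-level prey: Baobab Leaves → Thomson's Gazelle → Honey Badger → Lion (levels 1 through 4).
All prey of Lion (Honey Badger 3, Caracal 3, Jackal 3, African Wildcat 3) are at level 3 or above, so Lion is at level 1 + 3 = 4.
Every consumer has at least one prey at level 3 or below, so none exceeds level 4.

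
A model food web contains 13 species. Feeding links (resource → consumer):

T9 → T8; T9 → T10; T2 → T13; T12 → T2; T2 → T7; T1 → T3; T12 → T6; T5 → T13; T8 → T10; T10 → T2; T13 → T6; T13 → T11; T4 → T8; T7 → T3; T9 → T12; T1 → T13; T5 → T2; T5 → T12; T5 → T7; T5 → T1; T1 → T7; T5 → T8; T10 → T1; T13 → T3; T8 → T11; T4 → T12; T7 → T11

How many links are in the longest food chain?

5 links

One longest chain: T9 → T8 → T10 → T2 → T13 → T11.
It has 6 species and 5 links.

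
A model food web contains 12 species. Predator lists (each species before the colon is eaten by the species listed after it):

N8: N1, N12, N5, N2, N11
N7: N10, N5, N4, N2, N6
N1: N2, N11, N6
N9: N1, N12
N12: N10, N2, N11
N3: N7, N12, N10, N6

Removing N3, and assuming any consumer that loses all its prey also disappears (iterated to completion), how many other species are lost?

2

Remove N3.
Round 1: N7 (all prey gone) → extinct.
Round 2: N4 (all prey gone) → extinct.
No further losses. Total secondary extinctions: 2.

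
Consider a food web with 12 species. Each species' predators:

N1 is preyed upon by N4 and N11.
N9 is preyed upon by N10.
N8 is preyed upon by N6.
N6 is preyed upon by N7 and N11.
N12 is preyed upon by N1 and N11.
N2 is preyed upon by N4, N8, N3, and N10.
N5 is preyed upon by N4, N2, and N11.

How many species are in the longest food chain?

One longest chain: N5 → N2 → N8 → N6 → N7.
It has 5 species and 4 links.

5 species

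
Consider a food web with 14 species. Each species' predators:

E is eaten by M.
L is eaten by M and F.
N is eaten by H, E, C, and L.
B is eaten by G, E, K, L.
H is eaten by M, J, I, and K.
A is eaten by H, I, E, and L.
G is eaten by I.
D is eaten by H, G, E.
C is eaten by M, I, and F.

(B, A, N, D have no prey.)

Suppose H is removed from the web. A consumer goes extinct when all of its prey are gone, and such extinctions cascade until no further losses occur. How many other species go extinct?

Remove H.
Round 1: J (all prey gone) → extinct.
No further losses. Total secondary extinctions: 1.

1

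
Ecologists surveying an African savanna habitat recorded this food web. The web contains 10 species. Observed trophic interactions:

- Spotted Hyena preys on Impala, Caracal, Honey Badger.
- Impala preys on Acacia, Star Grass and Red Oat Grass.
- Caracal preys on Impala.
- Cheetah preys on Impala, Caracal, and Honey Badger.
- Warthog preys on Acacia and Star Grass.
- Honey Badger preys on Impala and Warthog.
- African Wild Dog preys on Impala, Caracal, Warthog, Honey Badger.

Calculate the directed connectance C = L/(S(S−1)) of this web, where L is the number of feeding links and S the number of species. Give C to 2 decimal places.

C = 0.20

The web has S = 10 species and L = 18 feeding links.
C = L / (S(S−1)) = 18 / 90 = 0.2000 ≈ 0.20.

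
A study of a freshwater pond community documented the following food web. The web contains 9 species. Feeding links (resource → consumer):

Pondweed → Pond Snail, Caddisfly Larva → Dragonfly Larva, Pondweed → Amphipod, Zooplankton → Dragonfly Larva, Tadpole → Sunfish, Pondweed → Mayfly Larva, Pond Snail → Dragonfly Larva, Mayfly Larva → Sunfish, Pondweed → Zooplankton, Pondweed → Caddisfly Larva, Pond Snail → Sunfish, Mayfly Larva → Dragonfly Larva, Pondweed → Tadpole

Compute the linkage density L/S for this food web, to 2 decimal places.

There are L = 13 links among S = 9 species.
L/S = 13/9 = 1.4444 ≈ 1.44.

L/S = 1.44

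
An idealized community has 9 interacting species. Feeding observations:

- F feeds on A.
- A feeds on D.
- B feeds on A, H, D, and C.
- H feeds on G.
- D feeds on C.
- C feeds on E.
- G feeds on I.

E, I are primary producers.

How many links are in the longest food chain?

4 links

One longest chain: E → C → D → A → B.
It has 5 species and 4 links.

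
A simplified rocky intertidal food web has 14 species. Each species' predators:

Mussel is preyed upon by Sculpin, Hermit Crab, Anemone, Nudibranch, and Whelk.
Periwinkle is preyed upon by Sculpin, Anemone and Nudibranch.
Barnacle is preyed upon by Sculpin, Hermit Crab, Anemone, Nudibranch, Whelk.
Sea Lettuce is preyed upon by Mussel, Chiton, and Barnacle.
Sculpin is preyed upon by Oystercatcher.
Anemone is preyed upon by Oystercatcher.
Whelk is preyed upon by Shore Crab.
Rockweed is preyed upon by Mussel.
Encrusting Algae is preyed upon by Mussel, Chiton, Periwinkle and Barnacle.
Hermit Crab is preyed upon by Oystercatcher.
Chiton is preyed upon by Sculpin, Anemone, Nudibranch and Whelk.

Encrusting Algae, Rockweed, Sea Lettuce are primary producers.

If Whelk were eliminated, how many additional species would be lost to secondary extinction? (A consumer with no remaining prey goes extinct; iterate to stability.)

1

Remove Whelk.
Round 1: Shore Crab (all prey gone) → extinct.
No further losses. Total secondary extinctions: 1.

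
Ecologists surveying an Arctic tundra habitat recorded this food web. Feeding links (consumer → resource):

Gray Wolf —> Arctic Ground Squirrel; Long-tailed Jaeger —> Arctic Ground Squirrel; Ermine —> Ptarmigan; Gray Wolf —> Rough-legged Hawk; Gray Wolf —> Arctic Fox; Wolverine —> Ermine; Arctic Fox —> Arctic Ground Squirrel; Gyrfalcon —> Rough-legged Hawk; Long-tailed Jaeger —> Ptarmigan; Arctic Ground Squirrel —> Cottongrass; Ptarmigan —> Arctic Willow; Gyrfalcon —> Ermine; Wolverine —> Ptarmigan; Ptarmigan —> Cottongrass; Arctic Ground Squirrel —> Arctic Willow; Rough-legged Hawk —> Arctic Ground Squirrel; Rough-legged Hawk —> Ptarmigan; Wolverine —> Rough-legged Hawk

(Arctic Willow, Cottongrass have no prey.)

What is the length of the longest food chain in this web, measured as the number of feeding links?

One longest chain: Arctic Willow → Arctic Ground Squirrel → Arctic Fox → Gray Wolf.
It has 4 species and 3 links.

3 links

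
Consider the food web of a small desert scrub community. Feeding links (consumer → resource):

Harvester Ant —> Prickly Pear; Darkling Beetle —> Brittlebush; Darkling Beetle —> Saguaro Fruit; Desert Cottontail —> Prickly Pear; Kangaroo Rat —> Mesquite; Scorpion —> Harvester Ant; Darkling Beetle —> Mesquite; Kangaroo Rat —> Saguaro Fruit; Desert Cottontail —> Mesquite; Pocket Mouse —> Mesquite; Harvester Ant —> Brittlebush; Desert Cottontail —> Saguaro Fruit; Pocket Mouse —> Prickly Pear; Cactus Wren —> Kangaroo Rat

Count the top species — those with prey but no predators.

Top species (has prey, but nothing eats it): Pocket Mouse, Darkling Beetle, Desert Cottontail, Scorpion, Cactus Wren.
Count: 5.

5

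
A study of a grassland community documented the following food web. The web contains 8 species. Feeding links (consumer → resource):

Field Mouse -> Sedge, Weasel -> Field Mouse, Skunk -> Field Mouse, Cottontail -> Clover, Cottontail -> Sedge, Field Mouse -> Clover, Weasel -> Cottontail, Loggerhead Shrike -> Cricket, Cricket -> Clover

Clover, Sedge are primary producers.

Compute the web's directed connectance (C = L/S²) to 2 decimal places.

C = 0.14

The web has S = 8 species and L = 9 feeding links.
C = L / S² = 9 / 64 = 0.1406 ≈ 0.14.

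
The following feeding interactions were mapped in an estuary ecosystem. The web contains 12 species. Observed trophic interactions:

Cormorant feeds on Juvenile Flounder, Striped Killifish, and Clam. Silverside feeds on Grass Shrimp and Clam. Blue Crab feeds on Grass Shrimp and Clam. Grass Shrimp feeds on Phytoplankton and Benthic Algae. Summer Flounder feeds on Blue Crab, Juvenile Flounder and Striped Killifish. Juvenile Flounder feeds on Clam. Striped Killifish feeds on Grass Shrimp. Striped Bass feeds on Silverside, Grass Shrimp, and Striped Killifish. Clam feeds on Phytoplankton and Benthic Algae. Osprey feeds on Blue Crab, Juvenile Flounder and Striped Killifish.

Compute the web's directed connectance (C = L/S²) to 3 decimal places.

C = 0.153

The web has S = 12 species and L = 22 feeding links.
C = L / S² = 22 / 144 = 0.1528 ≈ 0.153.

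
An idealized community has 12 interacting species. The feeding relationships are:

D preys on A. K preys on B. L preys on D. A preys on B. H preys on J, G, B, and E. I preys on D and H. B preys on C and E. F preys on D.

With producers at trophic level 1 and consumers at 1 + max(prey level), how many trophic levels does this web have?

Producers (level 1): G, J, C, E.
C → B → A → D → L gives L level 5.
No species has a prey at level 5, so no species reaches level 6.

5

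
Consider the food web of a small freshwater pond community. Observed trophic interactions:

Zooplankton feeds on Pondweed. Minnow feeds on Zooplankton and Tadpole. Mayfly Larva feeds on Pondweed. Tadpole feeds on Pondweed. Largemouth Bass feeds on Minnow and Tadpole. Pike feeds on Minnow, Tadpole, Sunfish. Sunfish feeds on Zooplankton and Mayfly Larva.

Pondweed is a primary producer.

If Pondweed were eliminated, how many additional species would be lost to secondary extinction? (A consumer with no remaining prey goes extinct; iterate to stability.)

Remove Pondweed.
Round 1: Mayfly Larva (all prey gone), Tadpole (all prey gone), Zooplankton (all prey gone) → extinct.
Round 2: Sunfish (all prey gone), Minnow (all prey gone) → extinct.
Round 3: Largemouth Bass (all prey gone), Pike (all prey gone) → extinct.
No further losses. Total secondary extinctions: 7.

7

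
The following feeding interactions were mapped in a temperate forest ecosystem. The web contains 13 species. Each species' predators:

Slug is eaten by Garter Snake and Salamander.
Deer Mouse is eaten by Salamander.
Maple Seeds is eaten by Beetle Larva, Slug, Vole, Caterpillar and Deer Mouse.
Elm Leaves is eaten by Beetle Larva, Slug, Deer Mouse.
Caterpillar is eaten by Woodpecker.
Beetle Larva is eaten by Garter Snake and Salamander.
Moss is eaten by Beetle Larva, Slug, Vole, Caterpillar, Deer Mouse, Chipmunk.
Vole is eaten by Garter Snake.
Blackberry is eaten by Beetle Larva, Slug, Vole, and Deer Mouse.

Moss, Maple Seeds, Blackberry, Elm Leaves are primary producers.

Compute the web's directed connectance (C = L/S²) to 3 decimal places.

The web has S = 13 species and L = 25 feeding links.
C = L / S² = 25 / 169 = 0.1479 ≈ 0.148.

C = 0.148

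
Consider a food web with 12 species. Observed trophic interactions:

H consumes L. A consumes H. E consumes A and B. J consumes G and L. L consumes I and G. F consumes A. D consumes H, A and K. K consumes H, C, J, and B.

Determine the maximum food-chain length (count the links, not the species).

4 links

One longest chain: I → L → H → K → D.
It has 5 species and 4 links.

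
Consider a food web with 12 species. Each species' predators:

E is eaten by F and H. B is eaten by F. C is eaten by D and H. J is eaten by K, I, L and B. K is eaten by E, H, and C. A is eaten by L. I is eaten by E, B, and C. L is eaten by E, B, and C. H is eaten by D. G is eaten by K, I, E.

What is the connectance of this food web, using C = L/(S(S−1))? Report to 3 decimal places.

C = 0.174

The web has S = 12 species and L = 23 feeding links.
C = L / (S(S−1)) = 23 / 132 = 0.1742 ≈ 0.174.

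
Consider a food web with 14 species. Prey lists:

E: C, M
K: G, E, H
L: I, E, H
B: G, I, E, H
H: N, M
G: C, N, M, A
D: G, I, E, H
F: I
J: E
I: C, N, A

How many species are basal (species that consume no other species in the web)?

Basal species (no prey listed): C, N, M, A.
Count: 4.

4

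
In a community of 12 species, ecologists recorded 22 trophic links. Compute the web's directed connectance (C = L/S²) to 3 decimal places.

The web has S = 12 species and L = 22 feeding links.
C = L / S² = 22 / 144 = 0.1528 ≈ 0.153.

C = 0.153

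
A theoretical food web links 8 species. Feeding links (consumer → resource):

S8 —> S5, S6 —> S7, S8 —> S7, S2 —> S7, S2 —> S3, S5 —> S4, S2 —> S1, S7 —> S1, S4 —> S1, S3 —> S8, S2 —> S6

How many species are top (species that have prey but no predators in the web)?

1

Top species (has prey, but nothing eats it): S2.
Count: 1.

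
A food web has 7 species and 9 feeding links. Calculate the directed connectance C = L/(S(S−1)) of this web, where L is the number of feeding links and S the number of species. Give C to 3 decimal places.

The web has S = 7 species and L = 9 feeding links.
C = L / (S(S−1)) = 9 / 42 = 0.2143 ≈ 0.214.

C = 0.214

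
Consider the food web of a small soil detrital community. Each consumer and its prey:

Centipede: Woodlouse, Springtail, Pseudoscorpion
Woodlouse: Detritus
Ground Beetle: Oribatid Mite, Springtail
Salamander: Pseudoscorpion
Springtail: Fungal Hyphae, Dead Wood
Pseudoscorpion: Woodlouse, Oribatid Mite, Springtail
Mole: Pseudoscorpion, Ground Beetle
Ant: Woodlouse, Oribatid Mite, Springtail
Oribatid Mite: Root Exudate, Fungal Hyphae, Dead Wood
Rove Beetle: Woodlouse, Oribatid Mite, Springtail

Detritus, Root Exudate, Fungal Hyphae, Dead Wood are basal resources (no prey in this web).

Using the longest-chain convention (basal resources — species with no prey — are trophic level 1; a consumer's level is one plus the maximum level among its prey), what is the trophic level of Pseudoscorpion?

Detritus has no prey (basal) → level 1.
Woodlouse eats Detritus → level 2.
Pseudoscorpion eats Woodlouse (level 2); other prey at levels: Oribatid Mite 2, Springtail 2 → level 3.

Trophic level 3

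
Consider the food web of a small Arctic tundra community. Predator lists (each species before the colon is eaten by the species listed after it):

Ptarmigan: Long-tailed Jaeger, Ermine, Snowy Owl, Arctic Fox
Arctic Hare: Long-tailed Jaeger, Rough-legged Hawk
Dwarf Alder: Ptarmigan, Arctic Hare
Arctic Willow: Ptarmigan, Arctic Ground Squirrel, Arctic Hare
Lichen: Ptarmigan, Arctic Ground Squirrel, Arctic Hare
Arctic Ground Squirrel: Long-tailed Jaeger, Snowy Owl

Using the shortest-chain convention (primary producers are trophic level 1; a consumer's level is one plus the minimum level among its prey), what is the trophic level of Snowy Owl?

Lichen is a producer → level 1.
Ptarmigan eats Lichen → level 2.
Snowy Owl eats Ptarmigan → level 3.
No prey of Snowy Owl is below level 2, so 3 is the minimum.

Trophic level 3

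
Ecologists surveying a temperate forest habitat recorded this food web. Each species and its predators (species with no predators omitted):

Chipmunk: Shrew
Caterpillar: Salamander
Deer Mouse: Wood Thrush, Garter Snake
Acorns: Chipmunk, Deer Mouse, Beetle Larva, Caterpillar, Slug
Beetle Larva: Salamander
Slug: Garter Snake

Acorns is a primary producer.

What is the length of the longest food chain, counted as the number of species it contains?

3 species

One longest chain: Acorns → Deer Mouse → Wood Thrush.
It has 3 species and 2 links.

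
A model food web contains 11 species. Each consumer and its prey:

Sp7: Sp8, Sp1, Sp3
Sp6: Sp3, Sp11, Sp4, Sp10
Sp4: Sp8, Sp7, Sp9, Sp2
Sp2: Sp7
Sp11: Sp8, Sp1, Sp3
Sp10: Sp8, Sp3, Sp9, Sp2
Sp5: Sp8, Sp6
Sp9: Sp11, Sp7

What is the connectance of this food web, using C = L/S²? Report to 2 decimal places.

C = 0.19

The web has S = 11 species and L = 23 feeding links.
C = L / S² = 23 / 121 = 0.1901 ≈ 0.19.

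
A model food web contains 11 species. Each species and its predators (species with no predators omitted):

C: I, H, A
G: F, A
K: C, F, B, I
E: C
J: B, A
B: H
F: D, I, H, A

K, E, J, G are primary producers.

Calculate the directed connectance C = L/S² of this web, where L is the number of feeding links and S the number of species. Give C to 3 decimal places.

C = 0.140

The web has S = 11 species and L = 17 feeding links.
C = L / S² = 17 / 121 = 0.1405 ≈ 0.140.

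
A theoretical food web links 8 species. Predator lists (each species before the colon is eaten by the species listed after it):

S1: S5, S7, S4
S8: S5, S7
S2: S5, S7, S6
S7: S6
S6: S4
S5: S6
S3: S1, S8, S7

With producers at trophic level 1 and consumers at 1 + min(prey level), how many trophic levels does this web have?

3

Producers (level 1): S2, S3.
Following each consumer down to its lowest-level prey: S3 → S1 → S4 (levels 1 through 3).
All prey of S4 (S1 2, S6 2) are at level 2 or above, so S4 is at level 1 + 2 = 3.
Every consumer has at least one prey at level 2 or below, so none exceeds level 3.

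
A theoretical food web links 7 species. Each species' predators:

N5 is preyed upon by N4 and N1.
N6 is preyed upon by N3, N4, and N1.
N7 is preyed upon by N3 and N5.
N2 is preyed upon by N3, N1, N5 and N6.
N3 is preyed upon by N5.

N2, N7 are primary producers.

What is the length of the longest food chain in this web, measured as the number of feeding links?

4 links

One longest chain: N2 → N6 → N3 → N5 → N1.
It has 5 species and 4 links.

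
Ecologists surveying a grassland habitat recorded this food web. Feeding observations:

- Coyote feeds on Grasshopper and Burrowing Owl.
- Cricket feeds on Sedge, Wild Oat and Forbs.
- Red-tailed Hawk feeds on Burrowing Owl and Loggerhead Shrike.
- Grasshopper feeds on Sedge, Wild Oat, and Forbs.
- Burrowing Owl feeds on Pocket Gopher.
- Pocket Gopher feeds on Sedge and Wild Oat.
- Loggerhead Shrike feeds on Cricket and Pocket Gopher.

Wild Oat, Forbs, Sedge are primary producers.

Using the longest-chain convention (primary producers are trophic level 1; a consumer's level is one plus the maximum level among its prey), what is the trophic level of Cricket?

Wild Oat is a producer → level 1.
Cricket eats Wild Oat (level 1); other prey at levels: Forbs 1, Sedge 1 → level 2.

Trophic level 2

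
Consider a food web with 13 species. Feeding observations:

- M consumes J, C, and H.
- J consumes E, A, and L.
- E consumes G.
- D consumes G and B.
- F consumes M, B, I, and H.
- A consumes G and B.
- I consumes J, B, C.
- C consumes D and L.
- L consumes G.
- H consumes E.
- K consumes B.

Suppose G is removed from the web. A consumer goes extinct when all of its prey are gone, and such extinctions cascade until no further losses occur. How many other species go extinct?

3

Remove G.
Round 1: E (all prey gone), L (all prey gone) → extinct.
Round 2: H (all prey gone) → extinct.
No further losses. Total secondary extinctions: 3.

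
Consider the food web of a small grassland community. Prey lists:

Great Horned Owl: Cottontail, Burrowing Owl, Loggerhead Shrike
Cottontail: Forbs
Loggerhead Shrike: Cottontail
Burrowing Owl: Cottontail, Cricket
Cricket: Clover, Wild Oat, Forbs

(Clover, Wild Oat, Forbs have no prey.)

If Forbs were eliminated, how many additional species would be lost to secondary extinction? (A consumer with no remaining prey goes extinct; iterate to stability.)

2

Remove Forbs.
Round 1: Cottontail (all prey gone) → extinct.
Round 2: Loggerhead Shrike (all prey gone) → extinct.
No further losses. Total secondary extinctions: 2.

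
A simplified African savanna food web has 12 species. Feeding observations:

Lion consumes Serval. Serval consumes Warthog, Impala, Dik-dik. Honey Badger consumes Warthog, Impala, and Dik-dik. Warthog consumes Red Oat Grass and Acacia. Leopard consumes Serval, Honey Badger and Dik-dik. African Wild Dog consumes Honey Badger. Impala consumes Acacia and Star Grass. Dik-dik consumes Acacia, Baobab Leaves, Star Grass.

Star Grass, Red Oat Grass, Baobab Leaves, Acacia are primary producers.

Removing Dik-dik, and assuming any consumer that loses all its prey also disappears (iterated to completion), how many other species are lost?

Remove Dik-dik.
Every predator of it retains at least one other prey: Serval still has Warthog, Impala; Honey Badger still has Warthog, Impala; Leopard still has Serval, Honey Badger.
No consumer loses all prey, so no secondary extinctions occur.

0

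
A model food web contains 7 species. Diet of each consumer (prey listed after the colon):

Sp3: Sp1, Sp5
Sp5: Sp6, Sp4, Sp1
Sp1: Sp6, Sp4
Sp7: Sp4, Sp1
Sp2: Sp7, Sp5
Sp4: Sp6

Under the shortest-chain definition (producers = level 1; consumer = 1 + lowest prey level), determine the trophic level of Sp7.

Sp6 is a producer → level 1.
Sp4 eats Sp6 → level 2.
Sp7 eats Sp4 → level 3.
No prey of Sp7 is below level 2, so 3 is the minimum.

Trophic level 3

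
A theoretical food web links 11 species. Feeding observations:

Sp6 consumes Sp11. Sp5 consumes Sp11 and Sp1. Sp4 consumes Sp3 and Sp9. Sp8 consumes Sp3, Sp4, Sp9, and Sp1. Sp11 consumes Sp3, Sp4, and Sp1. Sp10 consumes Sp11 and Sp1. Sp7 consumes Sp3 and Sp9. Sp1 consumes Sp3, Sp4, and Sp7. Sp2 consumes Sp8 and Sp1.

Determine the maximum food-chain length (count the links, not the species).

4 links

One longest chain: Sp3 → Sp7 → Sp1 → Sp8 → Sp2.
It has 5 species and 4 links.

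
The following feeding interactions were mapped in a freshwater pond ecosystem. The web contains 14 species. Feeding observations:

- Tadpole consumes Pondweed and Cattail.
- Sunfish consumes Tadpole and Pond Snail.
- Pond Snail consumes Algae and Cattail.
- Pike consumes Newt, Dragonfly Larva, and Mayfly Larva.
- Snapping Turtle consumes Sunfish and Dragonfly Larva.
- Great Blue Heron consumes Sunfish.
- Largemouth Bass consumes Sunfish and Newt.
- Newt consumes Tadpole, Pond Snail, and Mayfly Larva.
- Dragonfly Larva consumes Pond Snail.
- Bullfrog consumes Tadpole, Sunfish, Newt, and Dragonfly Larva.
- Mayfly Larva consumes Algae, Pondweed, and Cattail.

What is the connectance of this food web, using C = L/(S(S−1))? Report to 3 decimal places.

C = 0.137

The web has S = 14 species and L = 25 feeding links.
C = L / (S(S−1)) = 25 / 182 = 0.1374 ≈ 0.137.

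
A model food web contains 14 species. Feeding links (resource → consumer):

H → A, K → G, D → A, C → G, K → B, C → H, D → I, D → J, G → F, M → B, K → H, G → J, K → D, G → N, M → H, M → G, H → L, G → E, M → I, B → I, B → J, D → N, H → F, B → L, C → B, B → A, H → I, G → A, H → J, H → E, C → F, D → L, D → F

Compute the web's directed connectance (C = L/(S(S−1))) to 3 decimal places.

The web has S = 14 species and L = 33 feeding links.
C = L / (S(S−1)) = 33 / 182 = 0.1813 ≈ 0.181.

C = 0.181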